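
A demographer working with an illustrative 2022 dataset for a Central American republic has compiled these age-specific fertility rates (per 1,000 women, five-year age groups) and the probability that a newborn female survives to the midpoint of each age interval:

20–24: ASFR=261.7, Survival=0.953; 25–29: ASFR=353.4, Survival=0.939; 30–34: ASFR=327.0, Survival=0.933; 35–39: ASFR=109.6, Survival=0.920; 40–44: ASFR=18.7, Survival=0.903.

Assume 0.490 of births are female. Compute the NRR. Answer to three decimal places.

Proportion female at birth = 0.490.
Weighting each age-specific rate by interval width and survival:
  20–24: 5 × 261.7/1000 × 0.953 = 1.24700
  25–29: 5 × 353.4/1000 × 0.939 = 1.65921
  30–34: 5 × 327.0/1000 × 0.933 = 1.52546
  35–39: 5 × 109.6/1000 × 0.920 = 0.50416
  40–44: 5 × 18.7/1000 × 0.903 = 0.08443
Sum = 5.02026
NRR = 0.490 × 5.02026 = 2.45993

2.460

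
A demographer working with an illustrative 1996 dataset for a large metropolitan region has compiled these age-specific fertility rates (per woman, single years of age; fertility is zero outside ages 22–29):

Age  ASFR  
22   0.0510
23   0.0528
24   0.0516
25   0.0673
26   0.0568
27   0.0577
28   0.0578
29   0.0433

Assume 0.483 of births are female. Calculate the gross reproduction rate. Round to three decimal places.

0.212

Proportion female at birth = 0.483.
Sum of ASFRs = 0.0510 + 0.0528 + 0.0516 + 0.0673 + 0.0568 + 0.0577 + 0.0578 + 0.0433 = 0.4383
TFR = 0.4383
GRR = 0.483 × 0.4383 = 0.21170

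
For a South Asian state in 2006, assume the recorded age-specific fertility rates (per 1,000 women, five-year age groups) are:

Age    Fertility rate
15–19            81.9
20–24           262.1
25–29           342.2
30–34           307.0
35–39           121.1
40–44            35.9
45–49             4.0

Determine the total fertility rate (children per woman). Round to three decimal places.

5.771

Sum of ASFRs = 81.9 + 262.1 + 342.2 + 307.0 + 121.1 + 35.9 + 4.0 = 1154.2
TFR = 5 × 1154.2 / 1000 = 5.771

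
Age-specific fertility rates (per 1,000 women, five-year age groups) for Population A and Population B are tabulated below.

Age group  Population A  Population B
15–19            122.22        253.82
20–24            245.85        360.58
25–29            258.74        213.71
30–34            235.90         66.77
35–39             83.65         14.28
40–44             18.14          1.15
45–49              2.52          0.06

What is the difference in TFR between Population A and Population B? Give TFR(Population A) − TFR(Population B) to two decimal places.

0.28

Population A:
  Sum of ASFRs = 122.22 + 245.85 + 258.74 + 235.90 + 83.65 + 18.14 + 2.52 = 967.02
  TFR = 5 × 967.02 / 1000 = 4.8351
Population B:
  Sum of ASFRs = 253.82 + 360.58 + 213.71 + 66.77 + 14.28 + 1.15 + 0.06 = 910.37
  TFR = 5 × 910.37 / 1000 = 4.55185
Difference = 4.8351 − 4.55185 = 0.28325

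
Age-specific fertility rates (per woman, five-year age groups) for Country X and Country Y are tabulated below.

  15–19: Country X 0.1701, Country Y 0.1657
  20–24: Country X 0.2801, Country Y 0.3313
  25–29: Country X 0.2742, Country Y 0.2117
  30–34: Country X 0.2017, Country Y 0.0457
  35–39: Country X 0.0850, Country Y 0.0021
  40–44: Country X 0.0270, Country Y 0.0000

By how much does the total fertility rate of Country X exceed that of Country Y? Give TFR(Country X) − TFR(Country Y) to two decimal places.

Country X:
  Sum of ASFRs = 0.1701 + 0.2801 + 0.2742 + 0.2017 + 0.0850 + 0.0270 = 1.0381
  TFR = 5 × 1.0381 = 5.1905
Country Y:
  Sum of ASFRs = 0.1657 + 0.3313 + 0.2117 + 0.0457 + 0.0021 + 0.0000 = 0.7565
  TFR = 5 × 0.7565 = 3.7825
Difference = 5.1905 − 3.7825 = 1.408

1.41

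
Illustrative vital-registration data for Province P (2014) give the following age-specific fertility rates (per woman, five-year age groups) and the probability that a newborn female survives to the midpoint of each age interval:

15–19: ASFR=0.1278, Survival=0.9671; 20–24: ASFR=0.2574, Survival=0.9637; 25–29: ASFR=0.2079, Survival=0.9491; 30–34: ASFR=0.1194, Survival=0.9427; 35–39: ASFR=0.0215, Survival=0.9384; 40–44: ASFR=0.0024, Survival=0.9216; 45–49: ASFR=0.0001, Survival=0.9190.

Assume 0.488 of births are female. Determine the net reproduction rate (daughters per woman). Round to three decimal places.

1.718

Proportion female at birth = 0.488.
Per-age-group product (5 × ASFR × survival probability):
  15–19: 5 × 0.1278 × 0.9671 = 0.61798
  20–24: 5 × 0.2574 × 0.9637 = 1.24028
  25–29: 5 × 0.2079 × 0.9491 = 0.98659
  30–34: 5 × 0.1194 × 0.9427 = 0.56279
  35–39: 5 × 0.0215 × 0.9384 = 0.10088
  40–44: 5 × 0.0024 × 0.9216 = 0.01106
  45–49: 5 × 0.0001 × 0.9190 = 0.00046
Sum = 3.52004
NRR = 0.488 × 3.52004 = 1.71778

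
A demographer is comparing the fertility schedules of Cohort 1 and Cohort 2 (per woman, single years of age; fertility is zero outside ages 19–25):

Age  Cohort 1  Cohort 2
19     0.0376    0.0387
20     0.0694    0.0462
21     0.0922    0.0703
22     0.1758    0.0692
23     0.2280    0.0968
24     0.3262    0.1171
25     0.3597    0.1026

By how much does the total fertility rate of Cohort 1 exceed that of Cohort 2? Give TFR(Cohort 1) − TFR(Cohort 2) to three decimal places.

Cohort 1:
  Sum of ASFRs = 0.0376 + 0.0694 + 0.0922 + 0.1758 + 0.2280 + 0.3262 + 0.3597 = 1.2889
  TFR = 1.2889
Cohort 2:
  Sum of ASFRs = 0.0387 + 0.0462 + 0.0703 + 0.0692 + 0.0968 + 0.1171 + 0.1026 = 0.5409
  TFR = 0.5409
Difference = 1.2889 − 0.5409 = 0.748

0.748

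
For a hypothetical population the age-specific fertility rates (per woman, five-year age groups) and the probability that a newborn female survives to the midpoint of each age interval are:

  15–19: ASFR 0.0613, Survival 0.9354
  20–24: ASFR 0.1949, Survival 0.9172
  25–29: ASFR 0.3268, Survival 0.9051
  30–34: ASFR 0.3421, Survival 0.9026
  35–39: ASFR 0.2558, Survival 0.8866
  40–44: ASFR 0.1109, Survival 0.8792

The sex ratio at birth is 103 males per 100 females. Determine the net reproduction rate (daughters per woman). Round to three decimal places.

2.869

Proportion female at birth = 100 / (100 + 103) = 0.49261.
Each age group contributes 5 × ASFR × survival:
  15–19: 5 × 0.0613 × 0.9354 = 0.28670
  20–24: 5 × 0.1949 × 0.9172 = 0.89381
  25–29: 5 × 0.3268 × 0.9051 = 1.47893
  30–34: 5 × 0.3421 × 0.9026 = 1.54390
  35–39: 5 × 0.2558 × 0.8866 = 1.13396
  40–44: 5 × 0.1109 × 0.8792 = 0.48752
Sum = 5.82482
NRR = 0.49261 × 5.82482 = 2.86936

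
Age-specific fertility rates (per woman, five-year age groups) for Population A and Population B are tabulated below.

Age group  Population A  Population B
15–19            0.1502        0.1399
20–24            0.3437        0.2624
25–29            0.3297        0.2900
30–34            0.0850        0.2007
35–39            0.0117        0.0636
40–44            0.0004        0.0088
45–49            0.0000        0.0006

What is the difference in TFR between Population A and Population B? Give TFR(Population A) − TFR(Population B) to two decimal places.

Population A:
  Sum of ASFRs = 0.1502 + 0.3437 + 0.3297 + 0.0850 + 0.0117 + 0.0004 + 0.0000 = 0.9207
  TFR = 5 × 0.9207 = 4.6035
Population B:
  Sum of ASFRs = 0.1399 + 0.2624 + 0.2900 + 0.2007 + 0.0636 + 0.0088 + 0.0006 = 0.9660
  TFR = 5 × 0.9660 = 4.83
Difference = 4.6035 − 4.83 = -0.2265

-0.23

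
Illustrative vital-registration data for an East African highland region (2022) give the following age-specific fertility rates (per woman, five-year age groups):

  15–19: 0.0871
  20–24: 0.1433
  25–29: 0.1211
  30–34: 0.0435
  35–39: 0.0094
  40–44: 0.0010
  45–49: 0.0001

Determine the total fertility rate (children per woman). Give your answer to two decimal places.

Sum of ASFRs = 0.0871 + 0.1433 + 0.1211 + 0.0435 + 0.0094 + 0.0010 + 0.0001 = 0.4055
TFR = 5 × 0.4055 = 2.0275

2.03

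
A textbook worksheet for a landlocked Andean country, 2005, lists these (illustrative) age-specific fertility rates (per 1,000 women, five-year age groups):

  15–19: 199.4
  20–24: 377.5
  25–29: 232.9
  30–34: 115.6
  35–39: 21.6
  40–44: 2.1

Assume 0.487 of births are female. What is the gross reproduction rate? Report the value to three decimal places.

2.311

Proportion female at birth = 0.487.
Sum of ASFRs = 199.4 + 377.5 + 232.9 + 115.6 + 21.6 + 2.1 = 949.1
TFR = 5 × 949.1 / 1000 = 4.7455
GRR = 0.487 × 4.7455 = 2.31106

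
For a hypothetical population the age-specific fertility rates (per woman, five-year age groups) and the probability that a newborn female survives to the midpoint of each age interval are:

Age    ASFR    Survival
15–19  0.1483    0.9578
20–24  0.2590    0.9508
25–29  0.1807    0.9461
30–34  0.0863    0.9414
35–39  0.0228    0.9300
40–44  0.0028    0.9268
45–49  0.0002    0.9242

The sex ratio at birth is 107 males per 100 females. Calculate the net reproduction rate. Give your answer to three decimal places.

1.605

Proportion female at birth = 100 / (100 + 107) = 0.48309.
Weighting each age-specific rate by interval width and survival:
  15–19: 5 × 0.1483 × 0.9578 = 0.71021
  20–24: 5 × 0.2590 × 0.9508 = 1.23129
  25–29: 5 × 0.1807 × 0.9461 = 0.85480
  30–34: 5 × 0.0863 × 0.9414 = 0.40621
  35–39: 5 × 0.0228 × 0.9300 = 0.10602
  40–44: 5 × 0.0028 × 0.9268 = 0.01298
  45–49: 5 × 0.0002 × 0.9242 = 0.00092
Sum = 3.32243
NRR = 0.48309 × 3.32243 = 1.60503
NRR > 1, so each generation more than replaces itself.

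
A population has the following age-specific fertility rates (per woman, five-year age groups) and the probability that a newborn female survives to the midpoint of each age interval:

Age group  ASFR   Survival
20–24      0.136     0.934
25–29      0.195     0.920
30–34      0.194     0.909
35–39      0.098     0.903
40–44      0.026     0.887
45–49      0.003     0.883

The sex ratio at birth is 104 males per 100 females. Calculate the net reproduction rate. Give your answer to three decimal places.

Proportion female at birth = 100 / (100 + 104) = 0.49020.
Each age group contributes 5 × ASFR × survival:
  20–24: 5 × 0.136 × 0.934 = 0.63512
  25–29: 5 × 0.195 × 0.920 = 0.89700
  30–34: 5 × 0.194 × 0.909 = 0.88173
  35–39: 5 × 0.098 × 0.903 = 0.44247
  40–44: 5 × 0.026 × 0.887 = 0.11531
  45–49: 5 × 0.003 × 0.883 = 0.01325
Sum = 2.98488
NRR = 0.49020 × 2.98488 = 1.46319

1.463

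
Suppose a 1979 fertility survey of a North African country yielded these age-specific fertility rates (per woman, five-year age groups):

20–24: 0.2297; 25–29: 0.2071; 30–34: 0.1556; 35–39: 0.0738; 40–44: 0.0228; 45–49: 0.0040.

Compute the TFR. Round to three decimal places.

3.465

Sum of ASFRs = 0.2297 + 0.2071 + 0.1556 + 0.0738 + 0.0228 + 0.0040 = 0.6930
TFR = 5 × 0.6930 = 3.465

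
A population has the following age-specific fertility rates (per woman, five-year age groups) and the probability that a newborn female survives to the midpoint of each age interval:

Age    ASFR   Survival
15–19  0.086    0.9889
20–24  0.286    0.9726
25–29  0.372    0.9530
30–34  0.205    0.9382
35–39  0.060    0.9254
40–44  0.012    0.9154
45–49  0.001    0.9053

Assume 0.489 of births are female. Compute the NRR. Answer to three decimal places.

Proportion female at birth = 0.489.
Per-age-group product (5 × ASFR × survival probability):
  15–19: 5 × 0.086 × 0.9889 = 0.42523
  20–24: 5 × 0.286 × 0.9726 = 1.39082
  25–29: 5 × 0.372 × 0.9530 = 1.77258
  30–34: 5 × 0.205 × 0.9382 = 0.96166
  35–39: 5 × 0.060 × 0.9254 = 0.27762
  40–44: 5 × 0.012 × 0.9154 = 0.05492
  45–49: 5 × 0.001 × 0.9053 = 0.00453
Sum = 4.88736
NRR = 0.489 × 4.88736 = 2.38992

2.390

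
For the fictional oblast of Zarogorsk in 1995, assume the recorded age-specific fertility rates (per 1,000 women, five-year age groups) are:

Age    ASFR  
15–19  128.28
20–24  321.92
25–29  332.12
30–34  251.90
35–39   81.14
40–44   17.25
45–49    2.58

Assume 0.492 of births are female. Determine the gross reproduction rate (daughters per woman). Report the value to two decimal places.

Proportion female at birth = 0.492.
Sum of ASFRs = 128.28 + 321.92 + 332.12 + 251.90 + 81.14 + 17.25 + 2.58 = 1135.19
TFR = 5 × 1135.19 / 1000 = 5.67595
GRR = 0.492 × 5.67595 = 2.79257

2.79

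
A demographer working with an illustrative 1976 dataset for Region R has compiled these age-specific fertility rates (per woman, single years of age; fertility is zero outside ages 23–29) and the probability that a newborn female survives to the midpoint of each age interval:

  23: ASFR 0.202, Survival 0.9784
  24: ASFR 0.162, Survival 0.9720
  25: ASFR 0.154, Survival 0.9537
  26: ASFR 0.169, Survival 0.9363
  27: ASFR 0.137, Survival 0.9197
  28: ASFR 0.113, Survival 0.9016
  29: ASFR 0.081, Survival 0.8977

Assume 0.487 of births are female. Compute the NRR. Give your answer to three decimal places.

Proportion female at birth = 0.487.
Per-age-group product (1 × ASFR × survival probability):
  23: 1 × 0.202 × 0.9784 = 0.19764
  24: 1 × 0.162 × 0.9720 = 0.15746
  25: 1 × 0.154 × 0.9537 = 0.14687
  26: 1 × 0.169 × 0.9363 = 0.15823
  27: 1 × 0.137 × 0.9197 = 0.12600
  28: 1 × 0.113 × 0.9016 = 0.10188
  29: 1 × 0.081 × 0.8977 = 0.07271
Sum = 0.96079
NRR = 0.487 × 0.96079 = 0.46790
NRR < 1, so the cohort does not fully replace itself.

0.468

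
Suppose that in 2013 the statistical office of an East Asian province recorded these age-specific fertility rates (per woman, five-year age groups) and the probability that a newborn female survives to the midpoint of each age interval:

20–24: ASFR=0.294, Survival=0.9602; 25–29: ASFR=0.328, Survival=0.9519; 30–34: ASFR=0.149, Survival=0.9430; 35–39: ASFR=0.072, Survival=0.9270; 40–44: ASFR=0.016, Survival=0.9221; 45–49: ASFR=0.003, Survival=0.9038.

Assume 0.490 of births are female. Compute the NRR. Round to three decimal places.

Proportion female at birth = 0.490.
Survival-weighted fertility by age (5·fₓ·Sₓ):
  20–24: 5 × 0.294 × 0.9602 = 1.41149
  25–29: 5 × 0.328 × 0.9519 = 1.56112
  30–34: 5 × 0.149 × 0.9430 = 0.70254
  35–39: 5 × 0.072 × 0.9270 = 0.33372
  40–44: 5 × 0.016 × 0.9221 = 0.07377
  45–49: 5 × 0.003 × 0.9038 = 0.01356
Sum = 4.09620
NRR = 0.490 × 4.09620 = 2.00714

2.007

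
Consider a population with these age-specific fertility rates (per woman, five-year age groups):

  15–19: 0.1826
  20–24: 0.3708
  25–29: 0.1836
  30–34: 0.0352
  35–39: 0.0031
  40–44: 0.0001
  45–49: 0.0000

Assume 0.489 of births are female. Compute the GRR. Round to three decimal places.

Proportion female at birth = 0.489.
Sum of ASFRs = 0.1826 + 0.3708 + 0.1836 + 0.0352 + 0.0031 + 0.0001 + 0.0000 = 0.7754
TFR = 5 × 0.7754 = 3.877
GRR = 0.489 × 3.877 = 1.89585

1.896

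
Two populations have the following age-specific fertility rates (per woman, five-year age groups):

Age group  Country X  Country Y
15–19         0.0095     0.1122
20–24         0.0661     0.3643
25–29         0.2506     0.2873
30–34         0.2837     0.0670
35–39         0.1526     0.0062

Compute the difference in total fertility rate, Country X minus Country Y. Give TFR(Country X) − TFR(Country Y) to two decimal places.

-0.37

Country X:
  Sum of ASFRs = 0.0095 + 0.0661 + 0.2506 + 0.2837 + 0.1526 = 0.7625
  TFR = 5 × 0.7625 = 3.8125
Country Y:
  Sum of ASFRs = 0.1122 + 0.3643 + 0.2873 + 0.0670 + 0.0062 = 0.8370
  TFR = 5 × 0.8370 = 4.185
Difference = 3.8125 − 4.185 = -0.3725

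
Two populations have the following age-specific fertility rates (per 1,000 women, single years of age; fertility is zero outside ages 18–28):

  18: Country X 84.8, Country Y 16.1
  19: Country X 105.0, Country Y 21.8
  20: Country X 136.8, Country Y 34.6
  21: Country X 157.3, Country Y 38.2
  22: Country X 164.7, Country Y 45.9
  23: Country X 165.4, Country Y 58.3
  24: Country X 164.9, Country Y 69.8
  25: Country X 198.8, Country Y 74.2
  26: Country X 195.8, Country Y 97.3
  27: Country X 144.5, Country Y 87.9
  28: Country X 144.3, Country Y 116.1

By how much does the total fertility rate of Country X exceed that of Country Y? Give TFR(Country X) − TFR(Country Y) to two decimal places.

Country X:
  Sum of ASFRs = 84.8 + 105.0 + 136.8 + 157.3 + 164.7 + 165.4 + 164.9 + 198.8 + 195.8 + 144.5 + 144.3 = 1662.3
  TFR = 1662.3 / 1000 = 1.6623
Country Y:
  Sum of ASFRs = 16.1 + 21.8 + 34.6 + 38.2 + 45.9 + 58.3 + 69.8 + 74.2 + 97.3 + 87.9 + 116.1 = 660.2
  TFR = 660.2 / 1000 = 0.6602
Difference = 1.6623 − 0.6602 = 1.0021

1.00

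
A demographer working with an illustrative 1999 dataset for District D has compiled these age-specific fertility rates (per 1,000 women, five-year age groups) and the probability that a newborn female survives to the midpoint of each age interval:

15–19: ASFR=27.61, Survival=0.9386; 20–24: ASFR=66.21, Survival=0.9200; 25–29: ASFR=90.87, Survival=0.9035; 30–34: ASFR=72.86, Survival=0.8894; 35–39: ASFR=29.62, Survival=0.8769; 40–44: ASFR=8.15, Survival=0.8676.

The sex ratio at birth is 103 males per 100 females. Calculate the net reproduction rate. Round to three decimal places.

Proportion female at birth = 100 / (100 + 103) = 0.49261.
Per-age-group product (5 × ASFR × survival probability):
  15–19: 5 × 27.61/1000 × 0.9386 = 0.12957
  20–24: 5 × 66.21/1000 × 0.9200 = 0.30457
  25–29: 5 × 90.87/1000 × 0.9035 = 0.41051
  30–34: 5 × 72.86/1000 × 0.8894 = 0.32401
  35–39: 5 × 29.62/1000 × 0.8769 = 0.12987
  40–44: 5 × 8.15/1000 × 0.8676 = 0.03535
Sum = 1.33388
NRR = 0.49261 × 1.33388 = 0.65708
An NRR under 1 implies long-run decline under these rates.

0.657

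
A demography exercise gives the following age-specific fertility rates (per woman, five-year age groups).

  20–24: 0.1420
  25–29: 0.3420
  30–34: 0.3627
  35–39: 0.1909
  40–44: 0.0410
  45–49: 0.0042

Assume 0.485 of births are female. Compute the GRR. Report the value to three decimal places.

2.626

Proportion female at birth = 0.485.
Sum of ASFRs = 0.1420 + 0.3420 + 0.3627 + 0.1909 + 0.0410 + 0.0042 = 1.0828
TFR = 5 × 1.0828 = 5.414
GRR = 0.485 × 5.414 = 2.62579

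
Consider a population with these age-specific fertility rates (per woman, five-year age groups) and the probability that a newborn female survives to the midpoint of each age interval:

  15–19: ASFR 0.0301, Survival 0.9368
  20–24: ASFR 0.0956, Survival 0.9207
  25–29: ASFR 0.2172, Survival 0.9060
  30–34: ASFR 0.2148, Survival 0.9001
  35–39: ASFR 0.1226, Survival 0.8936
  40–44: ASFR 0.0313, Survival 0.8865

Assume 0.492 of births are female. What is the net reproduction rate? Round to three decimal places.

1.583

Proportion female at birth = 0.492.
Per-age-group product (5 × ASFR × survival probability):
  15–19: 5 × 0.0301 × 0.9368 = 0.14099
  20–24: 5 × 0.0956 × 0.9207 = 0.44009
  25–29: 5 × 0.2172 × 0.9060 = 0.98392
  30–34: 5 × 0.2148 × 0.9001 = 0.96671
  35–39: 5 × 0.1226 × 0.8936 = 0.54778
  40–44: 5 × 0.0313 × 0.8865 = 0.13874
Sum = 3.21823
NRR = 0.492 × 3.21823 = 1.58337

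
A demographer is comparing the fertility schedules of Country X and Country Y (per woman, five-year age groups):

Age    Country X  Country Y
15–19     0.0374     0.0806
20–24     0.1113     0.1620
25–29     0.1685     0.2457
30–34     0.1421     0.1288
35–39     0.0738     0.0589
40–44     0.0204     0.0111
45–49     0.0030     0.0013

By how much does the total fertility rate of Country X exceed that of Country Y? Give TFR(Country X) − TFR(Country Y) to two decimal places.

-0.66

Country X:
  Sum of ASFRs = 0.0374 + 0.1113 + 0.1685 + 0.1421 + 0.0738 + 0.0204 + 0.0030 = 0.5565
  TFR = 5 × 0.5565 = 2.7825
Country Y:
  Sum of ASFRs = 0.0806 + 0.1620 + 0.2457 + 0.1288 + 0.0589 + 0.0111 + 0.0013 = 0.6884
  TFR = 5 × 0.6884 = 3.442
Difference = 2.7825 − 3.442 = -0.6595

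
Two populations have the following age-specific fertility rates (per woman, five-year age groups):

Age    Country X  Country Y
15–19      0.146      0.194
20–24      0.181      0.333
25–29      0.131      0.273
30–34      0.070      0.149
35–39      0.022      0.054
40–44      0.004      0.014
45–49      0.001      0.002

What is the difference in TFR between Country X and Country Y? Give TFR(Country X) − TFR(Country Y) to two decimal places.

-2.32

Country X:
  Sum of ASFRs = 0.146 + 0.181 + 0.131 + 0.070 + 0.022 + 0.004 + 0.001 = 0.555
  TFR = 5 × 0.555 = 2.775
Country Y:
  Sum of ASFRs = 0.194 + 0.333 + 0.273 + 0.149 + 0.054 + 0.014 + 0.002 = 1.019
  TFR = 5 × 1.019 = 5.095
Difference = 2.775 − 5.095 = -2.32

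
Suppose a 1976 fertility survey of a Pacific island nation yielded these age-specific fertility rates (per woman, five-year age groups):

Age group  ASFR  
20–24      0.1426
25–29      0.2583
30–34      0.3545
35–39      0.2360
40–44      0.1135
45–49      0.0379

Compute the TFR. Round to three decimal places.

Sum of ASFRs = 0.1426 + 0.2583 + 0.3545 + 0.2360 + 0.1135 + 0.0379 = 1.1428
TFR = 5 × 1.1428 = 5.714

5.714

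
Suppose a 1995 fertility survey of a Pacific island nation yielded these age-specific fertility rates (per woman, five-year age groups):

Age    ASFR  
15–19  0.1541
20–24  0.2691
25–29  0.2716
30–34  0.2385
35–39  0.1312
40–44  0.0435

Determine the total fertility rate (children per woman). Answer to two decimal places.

5.54

Sum of ASFRs = 0.1541 + 0.2691 + 0.2716 + 0.2385 + 0.1312 + 0.0435 = 1.1080
TFR = 5 × 1.1080 = 5.54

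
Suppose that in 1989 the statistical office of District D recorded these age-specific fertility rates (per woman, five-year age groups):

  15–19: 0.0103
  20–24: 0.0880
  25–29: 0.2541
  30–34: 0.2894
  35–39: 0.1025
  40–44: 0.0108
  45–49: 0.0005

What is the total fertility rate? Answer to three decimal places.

Sum of ASFRs = 0.0103 + 0.0880 + 0.2541 + 0.2894 + 0.1025 + 0.0108 + 0.0005 = 0.7556
TFR = 5 × 0.7556 = 3.778

3.778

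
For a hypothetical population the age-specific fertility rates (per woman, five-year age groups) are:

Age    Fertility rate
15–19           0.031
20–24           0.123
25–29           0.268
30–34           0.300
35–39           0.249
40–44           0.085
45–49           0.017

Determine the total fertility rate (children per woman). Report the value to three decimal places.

5.365

Sum of ASFRs = 0.031 + 0.123 + 0.268 + 0.300 + 0.249 + 0.085 + 0.017 = 1.073
TFR = 5 × 1.073 = 5.365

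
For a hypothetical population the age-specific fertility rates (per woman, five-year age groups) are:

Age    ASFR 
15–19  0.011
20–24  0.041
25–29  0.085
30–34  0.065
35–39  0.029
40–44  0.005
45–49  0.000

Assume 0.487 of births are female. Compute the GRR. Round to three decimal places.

0.575

Proportion female at birth = 0.487.
Sum of ASFRs = 0.011 + 0.041 + 0.085 + 0.065 + 0.029 + 0.005 + 0.000 = 0.236
TFR = 5 × 0.236 = 1.18
GRR = 0.487 × 1.18 = 0.57466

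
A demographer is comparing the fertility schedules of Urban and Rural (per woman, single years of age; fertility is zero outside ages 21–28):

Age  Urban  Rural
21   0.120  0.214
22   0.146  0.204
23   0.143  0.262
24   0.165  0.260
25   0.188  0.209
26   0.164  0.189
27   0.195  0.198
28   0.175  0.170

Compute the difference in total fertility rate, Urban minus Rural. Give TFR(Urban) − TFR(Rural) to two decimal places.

Urban:
  Sum of ASFRs = 0.120 + 0.146 + 0.143 + 0.165 + 0.188 + 0.164 + 0.195 + 0.175 = 1.296
  TFR = 1.296
Rural:
  Sum of ASFRs = 0.214 + 0.204 + 0.262 + 0.260 + 0.209 + 0.189 + 0.198 + 0.170 = 1.706
  TFR = 1.706
Difference = 1.296 − 1.706 = -0.41

-0.41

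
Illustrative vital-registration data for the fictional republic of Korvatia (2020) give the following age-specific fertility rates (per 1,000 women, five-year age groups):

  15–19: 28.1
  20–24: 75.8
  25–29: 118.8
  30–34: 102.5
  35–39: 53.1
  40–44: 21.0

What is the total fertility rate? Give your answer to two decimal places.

2.00

Sum of ASFRs = 28.1 + 75.8 + 118.8 + 102.5 + 53.1 + 21.0 = 399.3
TFR = 5 × 399.3 / 1000 = 1.9965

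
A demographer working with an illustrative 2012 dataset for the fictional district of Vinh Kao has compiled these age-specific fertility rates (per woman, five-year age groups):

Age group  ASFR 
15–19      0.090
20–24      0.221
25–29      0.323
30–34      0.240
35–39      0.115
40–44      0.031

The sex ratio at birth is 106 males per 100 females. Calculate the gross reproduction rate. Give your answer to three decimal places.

2.476

Proportion female at birth = 100 / (100 + 106) = 0.48544.
Sum of ASFRs = 0.090 + 0.221 + 0.323 + 0.240 + 0.115 + 0.031 = 1.020
TFR = 5 × 1.020 = 5.1
GRR = 0.48544 × 5.1 = 2.47574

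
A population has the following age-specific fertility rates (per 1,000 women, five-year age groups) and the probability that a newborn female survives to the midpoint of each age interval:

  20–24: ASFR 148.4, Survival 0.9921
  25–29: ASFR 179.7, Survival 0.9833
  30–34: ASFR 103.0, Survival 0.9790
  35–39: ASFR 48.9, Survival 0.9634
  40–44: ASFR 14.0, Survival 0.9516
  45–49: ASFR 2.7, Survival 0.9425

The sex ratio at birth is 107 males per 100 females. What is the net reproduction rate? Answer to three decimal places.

Proportion female at birth = 100 / (100 + 107) = 0.48309.
Survival-weighted fertility by age (5·fₓ·Sₓ):
  20–24: 5 × 148.4/1000 × 0.9921 = 0.73614
  25–29: 5 × 179.7/1000 × 0.9833 = 0.88350
  30–34: 5 × 103.0/1000 × 0.9790 = 0.50419
  35–39: 5 × 48.9/1000 × 0.9634 = 0.23555
  40–44: 5 × 14.0/1000 × 0.9516 = 0.06661
  45–49: 5 × 2.7/1000 × 0.9425 = 0.01272
Sum = 2.43871
NRR = 0.48309 × 2.43871 = 1.17812
With NRR above 1 the population is above replacement fertility.

1.178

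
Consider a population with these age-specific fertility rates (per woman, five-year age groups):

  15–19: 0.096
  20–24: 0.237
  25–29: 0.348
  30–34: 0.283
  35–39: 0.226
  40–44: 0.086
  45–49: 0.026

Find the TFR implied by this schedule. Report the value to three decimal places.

Sum of ASFRs = 0.096 + 0.237 + 0.348 + 0.283 + 0.226 + 0.086 + 0.026 = 1.302
TFR = 5 × 1.302 = 6.51

6.510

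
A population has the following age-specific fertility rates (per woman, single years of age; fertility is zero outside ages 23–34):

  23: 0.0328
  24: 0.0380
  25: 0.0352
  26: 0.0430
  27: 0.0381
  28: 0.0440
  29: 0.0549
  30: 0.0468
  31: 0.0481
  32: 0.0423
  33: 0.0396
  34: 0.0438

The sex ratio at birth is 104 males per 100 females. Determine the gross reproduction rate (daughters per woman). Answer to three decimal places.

0.248

Proportion female at birth = 100 / (100 + 104) = 0.49020.
Sum of ASFRs = 0.0328 + 0.0380 + 0.0352 + 0.0430 + 0.0381 + 0.0440 + 0.0549 + 0.0468 + 0.0481 + 0.0423 + 0.0396 + 0.0438 = 0.5066
TFR = 0.5066
GRR = 0.49020 × 0.5066 = 0.24834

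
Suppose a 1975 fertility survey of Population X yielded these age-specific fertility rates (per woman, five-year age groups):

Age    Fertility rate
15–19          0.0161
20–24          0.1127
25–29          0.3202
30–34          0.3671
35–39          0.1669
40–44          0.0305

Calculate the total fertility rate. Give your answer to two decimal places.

5.07

Sum of ASFRs = 0.0161 + 0.1127 + 0.3202 + 0.3671 + 0.1669 + 0.0305 = 1.0135
TFR = 5 × 1.0135 = 5.0675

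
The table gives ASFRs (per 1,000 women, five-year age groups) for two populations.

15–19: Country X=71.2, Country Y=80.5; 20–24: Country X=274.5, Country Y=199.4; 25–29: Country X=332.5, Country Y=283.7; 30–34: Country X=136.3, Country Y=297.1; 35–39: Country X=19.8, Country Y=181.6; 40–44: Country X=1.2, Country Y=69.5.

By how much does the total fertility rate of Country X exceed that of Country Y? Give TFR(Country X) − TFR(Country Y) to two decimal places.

-1.38

Country X:
  Sum of ASFRs = 71.2 + 274.5 + 332.5 + 136.3 + 19.8 + 1.2 = 835.5
  TFR = 5 × 835.5 / 1000 = 4.1775
Country Y:
  Sum of ASFRs = 80.5 + 199.4 + 283.7 + 297.1 + 181.6 + 69.5 = 1111.8
  TFR = 5 × 1111.8 / 1000 = 5.559
Difference = 4.1775 − 5.559 = -1.3815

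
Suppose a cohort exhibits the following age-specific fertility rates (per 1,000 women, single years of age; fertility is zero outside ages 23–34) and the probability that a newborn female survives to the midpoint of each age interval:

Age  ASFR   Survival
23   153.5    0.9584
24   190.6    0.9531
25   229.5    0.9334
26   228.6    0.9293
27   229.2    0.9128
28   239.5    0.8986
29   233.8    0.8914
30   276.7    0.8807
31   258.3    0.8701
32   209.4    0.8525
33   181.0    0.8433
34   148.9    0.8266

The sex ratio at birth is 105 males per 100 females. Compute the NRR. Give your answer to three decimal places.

Proportion female at birth = 100 / (100 + 105) = 0.48780.
Survival-weighted fertility by age (1·fₓ·Sₓ):
  23: 1 × 153.5/1000 × 0.9584 = 0.14711
  24: 1 × 190.6/1000 × 0.9531 = 0.18166
  25: 1 × 229.5/1000 × 0.9334 = 0.21422
  26: 1 × 228.6/1000 × 0.9293 = 0.21244
  27: 1 × 229.2/1000 × 0.9128 = 0.20921
  28: 1 × 239.5/1000 × 0.8986 = 0.21521
  29: 1 × 233.8/1000 × 0.8914 = 0.20841
  30: 1 × 276.7/1000 × 0.8807 = 0.24369
  31: 1 × 258.3/1000 × 0.8701 = 0.22475
  32: 1 × 209.4/1000 × 0.8525 = 0.17851
  33: 1 × 181.0/1000 × 0.8433 = 0.15264
  34: 1 × 148.9/1000 × 0.8266 = 0.12308
Sum = 2.31093
NRR = 0.48780 × 2.31093 = 1.12727
With NRR above 1 the population is above replacement fertility.

1.127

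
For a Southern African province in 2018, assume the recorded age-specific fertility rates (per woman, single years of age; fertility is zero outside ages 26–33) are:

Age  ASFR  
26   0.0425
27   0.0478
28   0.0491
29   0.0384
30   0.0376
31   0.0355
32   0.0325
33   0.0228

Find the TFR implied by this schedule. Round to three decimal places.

0.306

Sum of ASFRs = 0.0425 + 0.0478 + 0.0491 + 0.0384 + 0.0376 + 0.0355 + 0.0325 + 0.0228 = 0.3062
TFR = 0.3062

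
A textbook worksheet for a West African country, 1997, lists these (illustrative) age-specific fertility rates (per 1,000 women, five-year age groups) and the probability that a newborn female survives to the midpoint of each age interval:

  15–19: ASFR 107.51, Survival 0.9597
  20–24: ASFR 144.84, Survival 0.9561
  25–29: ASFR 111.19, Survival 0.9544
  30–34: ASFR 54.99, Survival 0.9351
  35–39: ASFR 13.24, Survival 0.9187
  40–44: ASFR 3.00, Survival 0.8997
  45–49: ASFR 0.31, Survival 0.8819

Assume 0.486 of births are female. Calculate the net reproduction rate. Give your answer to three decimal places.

1.007

Proportion female at birth = 0.486.
Survival-weighted fertility by age (5·fₓ·Sₓ):
  15–19: 5 × 107.51/1000 × 0.9597 = 0.51589
  20–24: 5 × 144.84/1000 × 0.9561 = 0.69241
  25–29: 5 × 111.19/1000 × 0.9544 = 0.53060
  30–34: 5 × 54.99/1000 × 0.9351 = 0.25711
  35–39: 5 × 13.24/1000 × 0.9187 = 0.06082
  40–44: 5 × 3.00/1000 × 0.8997 = 0.01350
  45–49: 5 × 0.31/1000 × 0.8819 = 0.00137
Sum = 2.07170
NRR = 0.486 × 2.07170 = 1.00685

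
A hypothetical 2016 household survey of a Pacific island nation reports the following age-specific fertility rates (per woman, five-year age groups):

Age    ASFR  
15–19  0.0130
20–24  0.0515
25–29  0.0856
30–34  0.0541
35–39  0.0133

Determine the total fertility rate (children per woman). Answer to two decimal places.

1.09

Sum of ASFRs = 0.0130 + 0.0515 + 0.0856 + 0.0541 + 0.0133 = 0.2175
TFR = 5 × 0.2175 = 1.0875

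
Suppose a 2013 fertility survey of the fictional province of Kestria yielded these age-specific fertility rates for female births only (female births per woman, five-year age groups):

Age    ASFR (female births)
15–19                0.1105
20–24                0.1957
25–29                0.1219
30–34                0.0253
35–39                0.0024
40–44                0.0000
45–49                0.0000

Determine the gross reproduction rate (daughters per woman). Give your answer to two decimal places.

2.28

Sum of female ASFRs = 0.1105 + 0.1957 + 0.1219 + 0.0253 + 0.0024 + 0.0000 + 0.0000 = 0.4558
GRR = 5 × 0.4558 = 2.279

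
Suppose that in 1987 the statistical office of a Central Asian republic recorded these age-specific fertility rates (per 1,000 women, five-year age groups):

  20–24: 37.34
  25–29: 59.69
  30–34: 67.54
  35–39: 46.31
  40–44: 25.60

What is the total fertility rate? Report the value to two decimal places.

Sum of ASFRs = 37.34 + 59.69 + 67.54 + 46.31 + 25.60 = 236.48
TFR = 5 × 236.48 / 1000 = 1.1824

1.18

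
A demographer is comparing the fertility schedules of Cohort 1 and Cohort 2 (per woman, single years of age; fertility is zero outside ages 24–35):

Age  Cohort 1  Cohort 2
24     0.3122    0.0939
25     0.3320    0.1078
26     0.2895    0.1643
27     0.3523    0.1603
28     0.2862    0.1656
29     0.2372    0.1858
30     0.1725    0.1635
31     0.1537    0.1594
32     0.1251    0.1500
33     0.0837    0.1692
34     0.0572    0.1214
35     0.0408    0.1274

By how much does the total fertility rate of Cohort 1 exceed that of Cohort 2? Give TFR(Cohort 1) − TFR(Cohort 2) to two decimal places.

Cohort 1:
  Sum of ASFRs = 0.3122 + 0.3320 + 0.2895 + 0.3523 + 0.2862 + 0.2372 + 0.1725 + 0.1537 + 0.1251 + 0.0837 + 0.0572 + 0.0408 = 2.4424
  TFR = 2.4424
Cohort 2:
  Sum of ASFRs = 0.0939 + 0.1078 + 0.1643 + 0.1603 + 0.1656 + 0.1858 + 0.1635 + 0.1594 + 0.1500 + 0.1692 + 0.1214 + 0.1274 = 1.7686
  TFR = 1.7686
Difference = 2.4424 − 1.7686 = 0.6738

0.67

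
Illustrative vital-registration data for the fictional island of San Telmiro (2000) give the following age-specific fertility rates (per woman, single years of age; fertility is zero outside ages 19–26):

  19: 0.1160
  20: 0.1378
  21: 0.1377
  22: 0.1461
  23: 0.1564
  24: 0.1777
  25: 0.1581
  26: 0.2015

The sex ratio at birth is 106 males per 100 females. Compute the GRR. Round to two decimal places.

Proportion female at birth = 100 / (100 + 106) = 0.48544.
Sum of ASFRs = 0.1160 + 0.1378 + 0.1377 + 0.1461 + 0.1564 + 0.1777 + 0.1581 + 0.2015 = 1.2313
TFR = 1.2313
GRR = 0.48544 × 1.2313 = 0.59772

0.60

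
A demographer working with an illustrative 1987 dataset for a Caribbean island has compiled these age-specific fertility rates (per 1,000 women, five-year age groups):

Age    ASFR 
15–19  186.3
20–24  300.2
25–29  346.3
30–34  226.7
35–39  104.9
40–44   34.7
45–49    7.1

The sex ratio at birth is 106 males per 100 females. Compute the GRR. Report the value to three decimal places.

Proportion female at birth = 100 / (100 + 106) = 0.48544.
Sum of ASFRs = 186.3 + 300.2 + 346.3 + 226.7 + 104.9 + 34.7 + 7.1 = 1206.2
TFR = 5 × 1206.2 / 1000 = 6.031
GRR = 0.48544 × 6.031 = 2.92769

2.928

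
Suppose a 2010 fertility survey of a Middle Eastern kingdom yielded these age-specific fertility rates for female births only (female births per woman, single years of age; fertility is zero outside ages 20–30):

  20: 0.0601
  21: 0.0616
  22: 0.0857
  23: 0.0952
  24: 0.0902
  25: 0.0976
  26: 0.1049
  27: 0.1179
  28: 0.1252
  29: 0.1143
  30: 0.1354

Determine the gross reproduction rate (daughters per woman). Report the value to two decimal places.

Sum of female ASFRs = 0.0601 + 0.0616 + 0.0857 + 0.0952 + 0.0902 + 0.0976 + 0.1049 + 0.1179 + 0.1252 + 0.1143 + 0.1354 = 1.0881
GRR = 1.0881

1.09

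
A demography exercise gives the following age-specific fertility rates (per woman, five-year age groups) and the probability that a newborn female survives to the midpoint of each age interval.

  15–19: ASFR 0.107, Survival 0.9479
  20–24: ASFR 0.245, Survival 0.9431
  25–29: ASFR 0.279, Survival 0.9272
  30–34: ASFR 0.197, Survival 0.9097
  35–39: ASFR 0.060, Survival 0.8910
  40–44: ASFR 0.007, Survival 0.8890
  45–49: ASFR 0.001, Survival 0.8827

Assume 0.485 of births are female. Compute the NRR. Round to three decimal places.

2.015

Proportion female at birth = 0.485.
Per-age-group product (5 × ASFR × survival probability):
  15–19: 5 × 0.107 × 0.9479 = 0.50713
  20–24: 5 × 0.245 × 0.9431 = 1.15530
  25–29: 5 × 0.279 × 0.9272 = 1.29344
  30–34: 5 × 0.197 × 0.9097 = 0.89605
  35–39: 5 × 0.060 × 0.8910 = 0.26730
  40–44: 5 × 0.007 × 0.8890 = 0.03112
  45–49: 5 × 0.001 × 0.8827 = 0.00441
Sum = 4.15475
NRR = 0.485 × 4.15475 = 2.01505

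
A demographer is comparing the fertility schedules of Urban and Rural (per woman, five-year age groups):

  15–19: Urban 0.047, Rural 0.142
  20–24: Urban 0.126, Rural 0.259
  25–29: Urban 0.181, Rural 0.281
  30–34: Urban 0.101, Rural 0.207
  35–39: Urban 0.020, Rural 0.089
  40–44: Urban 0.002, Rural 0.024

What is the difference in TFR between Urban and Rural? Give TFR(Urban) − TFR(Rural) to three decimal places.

Urban:
  Sum of ASFRs = 0.047 + 0.126 + 0.181 + 0.101 + 0.020 + 0.002 = 0.477
  TFR = 5 × 0.477 = 2.385
Rural:
  Sum of ASFRs = 0.142 + 0.259 + 0.281 + 0.207 + 0.089 + 0.024 = 1.002
  TFR = 5 × 1.002 = 5.01
Difference = 2.385 − 5.01 = -2.625

-2.625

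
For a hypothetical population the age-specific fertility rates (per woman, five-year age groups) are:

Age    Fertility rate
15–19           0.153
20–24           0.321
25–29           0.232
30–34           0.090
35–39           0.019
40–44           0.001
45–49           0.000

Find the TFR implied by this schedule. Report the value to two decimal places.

Sum of ASFRs = 0.153 + 0.321 + 0.232 + 0.090 + 0.019 + 0.001 + 0.000 = 0.816
TFR = 5 × 0.816 = 4.08

4.08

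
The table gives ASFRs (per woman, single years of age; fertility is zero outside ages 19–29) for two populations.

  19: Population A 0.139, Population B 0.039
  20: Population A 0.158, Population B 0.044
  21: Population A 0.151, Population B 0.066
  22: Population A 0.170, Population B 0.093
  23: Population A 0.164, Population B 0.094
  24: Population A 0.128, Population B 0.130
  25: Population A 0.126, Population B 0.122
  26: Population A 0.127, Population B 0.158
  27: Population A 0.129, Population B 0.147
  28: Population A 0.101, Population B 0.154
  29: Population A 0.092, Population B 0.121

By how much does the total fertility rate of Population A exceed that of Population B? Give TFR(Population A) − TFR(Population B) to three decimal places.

Population A:
  Sum of ASFRs = 0.139 + 0.158 + 0.151 + 0.170 + 0.164 + 0.128 + 0.126 + 0.127 + 0.129 + 0.101 + 0.092 = 1.485
  TFR = 1.485
Population B:
  Sum of ASFRs = 0.039 + 0.044 + 0.066 + 0.093 + 0.094 + 0.130 + 0.122 + 0.158 + 0.147 + 0.154 + 0.121 = 1.168
  TFR = 1.168
Difference = 1.485 − 1.168 = 0.317

0.317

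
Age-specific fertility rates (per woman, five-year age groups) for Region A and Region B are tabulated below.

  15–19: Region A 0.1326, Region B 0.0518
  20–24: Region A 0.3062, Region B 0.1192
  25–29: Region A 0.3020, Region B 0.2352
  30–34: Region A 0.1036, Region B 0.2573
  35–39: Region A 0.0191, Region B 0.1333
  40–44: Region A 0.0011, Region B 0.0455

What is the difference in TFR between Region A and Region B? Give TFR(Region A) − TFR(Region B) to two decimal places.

Region A:
  Sum of ASFRs = 0.1326 + 0.3062 + 0.3020 + 0.1036 + 0.0191 + 0.0011 = 0.8646
  TFR = 5 × 0.8646 = 4.323
Region B:
  Sum of ASFRs = 0.0518 + 0.1192 + 0.2352 + 0.2573 + 0.1333 + 0.0455 = 0.8423
  TFR = 5 × 0.8423 = 4.2115
Difference = 4.323 − 4.2115 = 0.1115

0.11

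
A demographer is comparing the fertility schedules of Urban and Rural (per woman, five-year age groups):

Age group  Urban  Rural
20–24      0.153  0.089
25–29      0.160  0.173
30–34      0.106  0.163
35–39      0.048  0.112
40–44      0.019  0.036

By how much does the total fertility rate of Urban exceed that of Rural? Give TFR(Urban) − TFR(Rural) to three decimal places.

Urban:
  Sum of ASFRs = 0.153 + 0.160 + 0.106 + 0.048 + 0.019 = 0.486
  TFR = 5 × 0.486 = 2.43
Rural:
  Sum of ASFRs = 0.089 + 0.173 + 0.163 + 0.112 + 0.036 = 0.573
  TFR = 5 × 0.573 = 2.865
Difference = 2.43 − 2.865 = -0.435

-0.435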